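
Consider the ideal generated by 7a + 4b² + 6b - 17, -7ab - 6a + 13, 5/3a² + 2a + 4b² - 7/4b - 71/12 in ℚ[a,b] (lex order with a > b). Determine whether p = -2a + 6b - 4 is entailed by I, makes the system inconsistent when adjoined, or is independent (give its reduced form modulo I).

-2a + 6b - 4 lies in I (it reduces to 0).

First compute the reduced Gröbner basis of I by Buchberger's algorithm.
f_1 = 7a + 4b² + 6b - 17, LT = a.
f_2 = -7ab - 6a + 13, LT = ab.
f_3 = 5/3a² + 2a + 4b² - 7/4b - 71/12, LT = a².

S(f_1,f_2): lcm = ab. S = -6/7a + 4/7b³ + 6/7b² - 17/7b + 13/7.
  reduce S modulo (f_1, f_2, f_3):
  remainder 4/7b³ + 66/49b² - 83/49b - 11/49 ≠ 0; add h_4 = 4/7b³ + 66/49b² - 83/49b - 11/49 to the basis.

S(f_1,f_3): lcm = a². S = 4/7ab² + 6/7ab - 127/35a - 12/5b² + 21/20b + 71/20.
  reduce S modulo (f_1, f_2, f_3, h_4):
  remainder -352/2401b² + 263693/48020b - 256653/48020 ≠ 0; add h_5 = -352/2401b² + 263693/48020b - 256653/48020 to the basis.

S(f_2,f_3): lcm = a²b. S = 6/7a² - 6/5ab - 13/7a - 12/5b³ + 21/20b² + 71/20b.
  reduce S modulo (f_1, f_2, f_3, h_4, h_5):
  remainder 209784383/985600b - 209784383/985600 ≠ 0; add h_6 = 209784383/985600b - 209784383/985600 to the basis.

The other S-polynomials (S(f_1,h_4), S(f_2,h_4), S(f_3,h_4), S(f_1,h_5), S(f_2,h_5), S(f_3,h_5), S(h_4,h_5), S(f_1,h_6), S(f_2,h_6), S(f_3,h_6), S(h_4,h_6), S(h_5,h_6)) all reduce to 0 modulo the current basis, so we have a Gröbner basis.
Inter-reduce: drop elements whose leading term is divisible by another's, tail-reduce, and make monic.
Reduced Gröbner basis: {a - 1, b - 1}.
Label its elements g_1 = a - 1, g_2 = b - 1.

Reduce p = -2a + 6b - 4 modulo G:
  leading term a: subtract (-2)·g_1 from -2a + 6b - 4 → 6b - 6
  leading term b: subtract (6)·g_2 from 6b - 6 → 0
  normal form = 0.
Since the normal form is 0, p ∈ I.

The remainder on division by a Gröbner basis is unique — it is the normal form.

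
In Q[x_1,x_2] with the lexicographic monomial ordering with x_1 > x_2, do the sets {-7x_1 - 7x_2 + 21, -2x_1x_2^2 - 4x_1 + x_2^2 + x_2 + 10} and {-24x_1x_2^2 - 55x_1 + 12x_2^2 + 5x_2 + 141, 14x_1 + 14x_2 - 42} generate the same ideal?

Yes, the ideals are equal.

For a fixed monomial order, each ideal has a unique reduced Gröbner basis; comparing bases decides equality.
Buchberger on the first generating set:
f_1 = -7x_1 - 7x_2 + 21, LT = x_1.
f_2 = -2x_1x_2^2 - 4x_1 + x_2^2 + x_2 + 10, LT = x_1x_2^2.

S(f_1,f_2): lcm = x_1x_2^2. S = -2x_1 + x_2^3 - 5/2x_2^2 + 1/2x_2 + 5.
  reduce S modulo (f_1, f_2):
  remainder x_2^3 - 5/2x_2^2 + 5/2x_2 - 1 ≠ 0; add g_3 = x_2^3 - 5/2x_2^2 + 5/2x_2 - 1 to the basis.

The other S-polynomials (S(f_1,g_3), S(f_2,g_3)) all reduce to 0 modulo the current basis, so we have a Gröbner basis.
Inter-reduce: drop elements whose leading term is divisible by another's, tail-reduce, and make monic.
Reduced Gröbner basis: {x_1 + x_2 - 3, x_2^3 - 5/2x_2^2 + 5/2x_2 - 1}.

Buchberger on the second generating set:
h_1 = -24x_1x_2^2 - 55x_1 + 12x_2^2 + 5x_2 + 141, LT = x_1x_2^2.
h_2 = 14x_1 + 14x_2 - 42, LT = x_1.

S(h_1,h_2): lcm = x_1x_2^2. S = 55/24x_1 - x_2^3 + 5/2x_2^2 - 5/24x_2 - 47/8.
  reduce S modulo (h_1, h_2):
  remainder -x_2^3 + 5/2x_2^2 - 5/2x_2 + 1 ≠ 0; add k_3 = -x_2^3 + 5/2x_2^2 - 5/2x_2 + 1 to the basis.

The other S-polynomials (S(h_1,k_3), S(h_2,k_3)) all reduce to 0 modulo the current basis, so we have a Gröbner basis.
Inter-reduce: drop elements whose leading term is divisible by another's, tail-reduce, and make monic.
Reduced Gröbner basis: {x_1 + x_2 - 3, x_2^3 - 5/2x_2^2 + 5/2x_2 - 1}.

Same reduced basis, so the two generating sets span the same ideal.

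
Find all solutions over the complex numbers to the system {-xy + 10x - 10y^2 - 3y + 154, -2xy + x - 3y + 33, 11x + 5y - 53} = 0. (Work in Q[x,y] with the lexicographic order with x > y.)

Compute a lex Gröbner basis by Buchberger's algorithm.
f_1 = -xy + 10x - 10y^2 - 3y + 154, LT = xy.
f_2 = -2xy + x - 3y + 33, LT = xy.
f_3 = 11x + 5y - 53, LT = x.

S(f_1,f_2): lcm = xy. S = -19/2x + 10y^2 + 3/2y - 275/2.
  leading term x: subtract (-19/22)·f_3 from -19/2x + 10y^2 + 3/2y - 275/2 → 10y^2 + 64/11y - 2016/11
  leading term y^2: no divisor's leading term divides it; move 10y^2 to the remainder.
  leading term y: no divisor's leading term divides it; move 64/11y to the remainder.
  leading term 1: no divisor's leading term divides it; move -2016/11 to the remainder.
  remainder 10y^2 + 64/11y - 2016/11 ≠ 0; add h_4 = 10y^2 + 64/11y - 2016/11 to the basis.

S(f_1,f_3): lcm = xy. S = -10x + 105/11y^2 + 86/11y - 154.
  leading term x: subtract (-10/11)·f_3 from -10x + 105/11y^2 + 86/11y - 154 → 105/11y^2 + 136/11y - 2224/11
  leading term y^2: subtract (21/22)·h_4 from 105/11y^2 + 136/11y - 2224/11 → 824/121y - 3296/121
  leading term y: no divisor's leading term divides it; move 824/121y to the remainder.
  leading term 1: no divisor's leading term divides it; move -3296/121 to the remainder.
  remainder 824/121y - 3296/121 ≠ 0; add h_5 = 824/121y - 3296/121 to the basis.

S(f_2,f_3): lcm = xy. S = -1/2x - 5/11y^2 + 139/22y - 33/2.
  leading term x: subtract (-1/22)·f_3 from -1/2x - 5/11y^2 + 139/22y - 33/2 → -5/11y^2 + 72/11y - 208/11
  leading term y^2: subtract (-1/22)·h_4 from -5/11y^2 + 72/11y - 208/11 → 824/121y - 3296/121
  leading term y: subtract (1)·h_5 from 824/121y - 3296/121 → 0
  remainder 0.

S(f_1,h_4): lcm = xy^2. S = -582/55xy + 1008/55x + 10y^3 + 3y^2 - 154y.
  leading term xy: subtract (582/55)·f_1 from -582/55xy + 1008/55x + 10y^3 + 3y^2 - 154y → -4812/55x + 10y^3 + 1197/11y^2 - 6724/55y - 8148/5
  leading term x: subtract (-4812/605)·f_3 from -4812/55x + 10y^3 + 1197/11y^2 - 6724/55y - 8148/5 → 10y^3 + 1197/11y^2 - 49904/605y - 1240944/605
  leading term y^3: subtract (y)·h_4 from 10y^3 + 1197/11y^2 - 49904/605y - 1240944/605 → 103y^2 + 60976/605y - 1240944/605
  leading term y^2: subtract (103/10)·h_4 from 103y^2 + 60976/605y - 1240944/605 → 4944/121y - 19776/121
  leading term y: subtract (6)·h_5 from 4944/121y - 19776/121 → 0
  remainder 0.

S(f_2,h_4): lcm = xy^2. S = -119/110xy + 1008/55x + 3/2y^2 - 33/2y.
  leading term xy: subtract (119/110)·f_1 from -119/110xy + 1008/55x + 3/2y^2 - 33/2y → 413/55x + 271/22y^2 - 729/55y - 833/5
  leading term x: subtract (413/605)·f_3 from 413/55x + 271/22y^2 - 729/55y - 833/5 → 271/22y^2 - 10084/605y - 78904/605
  leading term y^2: subtract (271/220)·h_4 from 271/22y^2 - 10084/605y - 78904/605 → -2884/121y + 11536/121
  leading term y: subtract (-7/2)·h_5 from -2884/121y + 11536/121 → 0
  remainder 0.

S(f_3,h_4): leading monomials are coprime, so the S-polynomial reduces to 0 (Buchberger's first criterion).
S(f_1,h_5): lcm = xy. S = -6x + 10y^2 + 3y - 154.
  leading term x: subtract (-6/11)·f_3 from -6x + 10y^2 + 3y - 154 → 10y^2 + 63/11y - 2012/11
  leading term y^2: subtract (1)·h_4 from 10y^2 + 63/11y - 2012/11 → -1/11y + 4/11
  leading term y: subtract (-11/824)·h_5 from -1/11y + 4/11 → 0
  remainder 0.

S(f_2,h_5): lcm = xy. S = 7/2x + 3/2y - 33/2.
  leading term x: subtract (7/22)·f_3 from 7/2x + 3/2y - 33/2 → -1/11y + 4/11
  leading term y: subtract (-11/824)·h_5 from -1/11y + 4/11 → 0
  remainder 0.

S(f_3,h_5): leading monomials are coprime, so the S-polynomial reduces to 0 (Buchberger's first criterion).
S(h_4,h_5): lcm = y^2. S = 252/55y - 1008/55.
  leading term y: subtract (693/1030)·h_5 from 252/55y - 1008/55 → 0
  remainder 0.

Every S-polynomial of the final basis reduces to 0, so we have a Gröbner basis.
Inter-reduce: drop elements whose leading term is divisible by another's, tail-reduce, and make monic.
Reduced Gröbner basis: {x - 3, y - 4}.

Elimination: the polynomial y - 4 lies in the elimination ideal for y, so y ∈ {4}. For each such y, the remaining basis elements (now univariate) give the rest of the solution.
  y = 4: the earlier basis element becomes x - 3 = 0, giving x = 3 — point (3, 4).
Substituting each solution back into the original system confirms all equations vanish.

{(3, 4)}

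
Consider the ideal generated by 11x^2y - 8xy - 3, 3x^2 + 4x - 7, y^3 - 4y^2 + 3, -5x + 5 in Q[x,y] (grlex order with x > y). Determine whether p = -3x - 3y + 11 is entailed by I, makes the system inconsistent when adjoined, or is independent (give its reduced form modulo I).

First compute the reduced Gröbner basis of I by Buchberger's algorithm.
f_1 = 11x^2y - 8xy - 3, LT = x^2y.
f_2 = 3x^2 + 4x - 7, LT = x^2.
f_3 = y^3 - 4y^2 + 3, LT = y^3.
f_4 = -5x + 5, LT = x.

S(f_1,f_2): lcm = x^2y. S = -68/33xy + 7/3y - 3/11.
  reduce S modulo (f_1, f_2, f_3, f_4):
  remainder 3/11y - 3/11 ≠ 0; add h_5 = 3/11y - 3/11 to the basis.

The other S-polynomials (S(f_1,f_3), S(f_1,f_4), S(f_2,f_3), S(f_2,f_4), S(f_3,f_4), S(f_1,h_5), S(f_2,h_5), S(f_3,h_5), S(f_4,h_5)) all reduce to 0 modulo the current basis, so we have a Gröbner basis.
Inter-reduce: drop elements whose leading term is divisible by another's, tail-reduce, and make monic.
Reduced Gröbner basis: {x - 1, y - 1}.
Label its elements g_1 = x - 1, g_2 = y - 1.

Reduce p = -3x - 3y + 11 modulo G:
  leading term x: subtract (-3)·g_1 from -3x - 3y + 11 → -3y + 8
  leading term y: subtract (-3)·g_2 from -3y + 8 → 5
  leading term 1: no divisor's leading term divides it; move 5 to the remainder.
  normal form = 5.
The normal form is nonzero, so p ∉ I. Since p minus its normal form lies in I, I + (p) = I + (r) where r = 5; decide whether this ideal is the whole ring.
Here r = 5 is a nonzero constant, hence a unit: 1 ∈ I + (p), the Gröbner basis of I + (p) is {1}, and the enlarged system has no common solution — adjoining p is inconsistent.

Ideal membership is decidable via reduction modulo a Gröbner basis.

Adjoining -3x - 3y + 11 makes the ideal the whole ring: the system is inconsistent.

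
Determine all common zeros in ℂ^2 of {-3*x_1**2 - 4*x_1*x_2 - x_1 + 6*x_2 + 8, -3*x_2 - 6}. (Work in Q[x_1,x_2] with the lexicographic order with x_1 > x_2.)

{(1, -2), (4/3, -2)}

Compute a lex Gröbner basis by Buchberger's algorithm.
f_1 = -3*x_1**2 - 4*x_1*x_2 - x_1 + 6*x_2 + 8, LT = x_1**2.
f_2 = -3*x_2 - 6, LT = x_2.

The S-polynomials (S(f_1,f_2)) all reduce to 0 modulo the current basis, so we have a Gröbner basis.
Inter-reduce: drop elements whose leading term is divisible by another's, tail-reduce, and make monic.
Reduced Gröbner basis: {x_1**2 - 7/3*x_1 + 4/3, x_2 + 2}.

From the last basis element, x_2 + 2 = 0, so x_2 takes values in {-2}. Each choice, substituted upward through the basis, yields the corresponding point(s) of the solution set.
  x_2 = -2: the earlier basis element becomes x_1**2 - 7/3*x_1 + 4/3 = 0, giving x_1 = 1, 4/3 — points (1, -2), (4/3, -2).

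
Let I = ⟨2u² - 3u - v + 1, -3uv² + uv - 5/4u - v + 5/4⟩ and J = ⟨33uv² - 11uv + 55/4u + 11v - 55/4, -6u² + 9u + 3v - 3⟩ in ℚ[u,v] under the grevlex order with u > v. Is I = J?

Yes, the ideals are equal.

Two ideals are equal iff their reduced Gröbner bases coincide (the reduced basis is unique for a fixed ordering).
Buchberger on the first generating set:
f_1 = 2u² - 3u - v + 1, LT = u².
f_2 = -3uv² + uv - 5/4u - v + 5/4, LT = uv².

S(f_1,f_2): lcm = u²v². S = ⅓u²v - 3/2uv² - ½v³ - 5/12u² - ⅓uv + ½v² + 5/12u.
  leading term u²v: subtract (⅙v)·f_1 from ⅓u²v - 3/2uv² - ½v³ - 5/12u² - ⅓uv + ½v² + 5/12u → -3/2uv² - ½v³ - 5/12u² + ⅙uv + ⅔v² + 5/12u - ⅙v
  leading term uv²: subtract (½)·f_2 from -3/2uv² - ½v³ - 5/12u² + ⅙uv + ⅔v² + 5/12u - ⅙v → -½v³ - 5/12u² - ⅓uv + ⅔v² + 25/24u + ⅓v - ⅝
  leading term v³: no divisor's leading term divides it; move -½v³ to the remainder.
  leading term u²: subtract (-5/24)·f_1 from -5/12u² - ⅓uv + ⅔v² + 25/24u + ⅓v - ⅝ → -⅓uv + ⅔v² + 5/12u + ⅛v - 5/12
  leading term uv: no divisor's leading term divides it; move -⅓uv to the remainder.
  leading term v²: no divisor's leading term divides it; move ⅔v² to the remainder.
  leading term u: no divisor's leading term divides it; move 5/12u to the remainder.
  leading term v: no divisor's leading term divides it; move ⅛v to the remainder.
  leading term 1: no divisor's leading term divides it; move -5/12 to the remainder.
  remainder -½v³ - ⅓uv + ⅔v² + 5/12u + ⅛v - 5/12 ≠ 0; add g_3 = -½v³ - ⅓uv + ⅔v² + 5/12u + ⅛v - 5/12 to the basis.

The other S-polynomials (S(f_1,g_3), S(f_2,g_3)) all reduce to 0 modulo the current basis, so we have a Gröbner basis.
Inter-reduce: drop elements whose leading term is divisible by another's, tail-reduce, and make monic.
Reduced Gröbner basis: {uv² - ⅓uv + 5/12u + ⅓v - 5/12, v³ + ⅔uv - 4/3v² - ⅚u - ¼v + ⅚, u² - 3/2u - ½v + ½}.

Buchberger on the second generating set:
h_1 = 33uv² - 11uv + 55/4u + 11v - 55/4, LT = uv².
h_2 = -6u² + 9u + 3v - 3, LT = u².

S(h_1,h_2): lcm = u²v². S = -⅓u²v + 3/2uv² + ½v³ + 5/12u² + ⅓uv - ½v² - 5/12u.
  leading term u²v: subtract (1/18v)·h_2 from -⅓u²v + 3/2uv² + ½v³ + 5/12u² + ⅓uv - ½v² - 5/12u → 3/2uv² + ½v³ + 5/12u² - ⅙uv - ⅔v² - 5/12u + ⅙v
  leading term uv²: subtract (1/22)·h_1 from 3/2uv² + ½v³ + 5/12u² - ⅙uv - ⅔v² - 5/12u + ⅙v → ½v³ + 5/12u² + ⅓uv - ⅔v² - 25/24u - ⅓v + ⅝
  leading term v³: no divisor's leading term divides it; move ½v³ to the remainder.
  leading term u²: subtract (-5/72)·h_2 from 5/12u² + ⅓uv - ⅔v² - 25/24u - ⅓v + ⅝ → ⅓uv - ⅔v² - 5/12u - ⅛v + 5/12
  leading term uv: no divisor's leading term divides it; move ⅓uv to the remainder.
  leading term v²: no divisor's leading term divides it; move -⅔v² to the remainder.
  leading term u: no divisor's leading term divides it; move -5/12u to the remainder.
  leading term v: no divisor's leading term divides it; move -⅛v to the remainder.
  leading term 1: no divisor's leading term divides it; move 5/12 to the remainder.
  remainder ½v³ + ⅓uv - ⅔v² - 5/12u - ⅛v + 5/12 ≠ 0; add k_3 = ½v³ + ⅓uv - ⅔v² - 5/12u - ⅛v + 5/12 to the basis.

The other S-polynomials (S(h_1,k_3), S(h_2,k_3)) all reduce to 0 modulo the current basis, so we have a Gröbner basis.
Inter-reduce: drop elements whose leading term is divisible by another's, tail-reduce, and make monic.
Reduced Gröbner basis: {uv² - ⅓uv + 5/12u + ⅓v - 5/12, v³ + ⅔uv - 4/3v² - ⅚u - ¼v + ⅚, u² - 3/2u - ½v + ½}.

The two bases agree; hence the ideals are identical.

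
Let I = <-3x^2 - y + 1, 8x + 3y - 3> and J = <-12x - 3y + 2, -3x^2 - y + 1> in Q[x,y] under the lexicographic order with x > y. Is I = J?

For a fixed monomial order, each ideal has a unique reduced Gröbner basis; comparing bases decides equality.
Buchberger on the first generating set:
f_1 = -3x^2 - y + 1, LT = x^2.
f_2 = 8x + 3y - 3, LT = x.

S(f_1,f_2): lcm = x^2. S = -3/8xy + 3/8x + 1/3y - 1/3.
  leading term xy: subtract (-3/64y)·f_2 from -3/8xy + 3/8x + 1/3y - 1/3 → 3/8x + 9/64y^2 + 37/192y - 1/3
  leading term x: subtract (3/64)·f_2 from 3/8x + 9/64y^2 + 37/192y - 1/3 → 9/64y^2 + 5/96y - 37/192
  leading term y^2: no divisor's leading term divides it; move 9/64y^2 to the remainder.
  leading term y: no divisor's leading term divides it; move 5/96y to the remainder.
  leading term 1: no divisor's leading term divides it; move -37/192 to the remainder.
  remainder 9/64y^2 + 5/96y - 37/192 ≠ 0; add g_3 = 9/64y^2 + 5/96y - 37/192 to the basis.

S(f_1,g_3): leading monomials are coprime, so the S-polynomial reduces to 0 (Buchberger's first criterion).
S(f_2,g_3): leading monomials are coprime, so the S-polynomial reduces to 0 (Buchberger's first criterion).
Every S-polynomial of the final basis reduces to 0, so we have a Gröbner basis.
Inter-reduce: drop elements whose leading term is divisible by another's, tail-reduce, and make monic.
Reduced Gröbner basis: {x + 3/8y - 3/8, y^2 + 10/27y - 37/27}.

Buchberger on the second generating set:
h_1 = -12x - 3y + 2, LT = x.
h_2 = -3x^2 - y + 1, LT = x^2.

S(h_1,h_2): lcm = x^2. S = 1/4xy - 1/6x - 1/3y + 1/3.
  leading term xy: subtract (-1/48y)·h_1 from 1/4xy - 1/6x - 1/3y + 1/3 → -1/6x - 1/16y^2 - 7/24y + 1/3
  leading term x: subtract (1/72)·h_1 from -1/6x - 1/16y^2 - 7/24y + 1/3 → -1/16y^2 - 1/4y + 11/36
  leading term y^2: no divisor's leading term divides it; move -1/16y^2 to the remainder.
  leading term y: no divisor's leading term divides it; move -1/4y to the remainder.
  leading term 1: no divisor's leading term divides it; move 11/36 to the remainder.
  remainder -1/16y^2 - 1/4y + 11/36 ≠ 0; add k_3 = -1/16y^2 - 1/4y + 11/36 to the basis.

S(h_1,k_3): leading monomials are coprime, so the S-polynomial reduces to 0 (Buchberger's first criterion).
S(h_2,k_3): leading monomials are coprime, so the S-polynomial reduces to 0 (Buchberger's first criterion).
Every S-polynomial of the final basis reduces to 0, so we have a Gröbner basis.
Inter-reduce: drop elements whose leading term is divisible by another's, tail-reduce, and make monic.
Reduced Gröbner basis: {x + 1/4y - 1/6, y^2 + 4y - 44/9}.

These differ, so the ideals are not equal.

No, the ideals differ.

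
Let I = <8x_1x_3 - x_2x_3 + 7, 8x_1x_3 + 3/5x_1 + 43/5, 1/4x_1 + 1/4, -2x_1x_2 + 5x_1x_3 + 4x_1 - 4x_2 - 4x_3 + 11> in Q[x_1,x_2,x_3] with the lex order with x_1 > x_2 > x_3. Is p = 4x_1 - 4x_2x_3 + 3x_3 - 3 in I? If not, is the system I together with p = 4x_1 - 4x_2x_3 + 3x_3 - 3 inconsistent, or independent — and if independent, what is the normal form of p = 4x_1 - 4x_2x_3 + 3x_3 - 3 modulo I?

First compute the reduced Gröbner basis of I by Buchberger's algorithm.
f_1 = 8x_1x_3 - x_2x_3 + 7, LT = x_1x_3.
f_2 = 8x_1x_3 + 3/5x_1 + 43/5, LT = x_1x_3.
f_3 = 1/4x_1 + 1/4, LT = x_1.
f_4 = -2x_1x_2 + 5x_1x_3 + 4x_1 - 4x_2 - 4x_3 + 11, LT = x_1x_2.

S(f_1,f_2): lcm = x_1x_3. S = -3/40x_1 - 1/8x_2x_3 - 1/5.
  leading term x_1: subtract (-3/10)·f_3 from -3/40x_1 - 1/8x_2x_3 - 1/5 → -1/8x_2x_3 - 1/8
  leading term x_2x_3: no divisor's leading term divides it; move -1/8x_2x_3 to the remainder.
  leading term 1: no divisor's leading term divides it; move -1/8 to the remainder.
  remainder -1/8x_2x_3 - 1/8 ≠ 0; add h_5 = -1/8x_2x_3 - 1/8 to the basis.

S(f_1,f_3): lcm = x_1x_3. S = -1/8x_2x_3 - x_3 + 7/8.
  leading term x_2x_3: subtract (1)·h_5 from -1/8x_2x_3 - x_3 + 7/8 → -x_3 + 1
  leading term x_3: no divisor's leading term divides it; move -x_3 to the remainder.
  leading term 1: no divisor's leading term divides it; move 1 to the remainder.
  remainder -x_3 + 1 ≠ 0; add h_6 = -x_3 + 1 to the basis.

S(f_1,f_4): lcm = x_1x_2x_3. S = 5/2x_1x_3^2 + 2x_1x_3 - 1/8x_2^2x_3 - 2x_2x_3 + 7/8x_2 - 2x_3^2 + 11/2x_3.
  leading term x_1x_3^2: subtract (5/16x_3)·f_1 from 5/2x_1x_3^2 + 2x_1x_3 - 1/8x_2^2x_3 - 2x_2x_3 + 7/8x_2 - 2x_3^2 + 11/2x_3 → 2x_1x_3 - 1/8x_2^2x_3 + 5/16x_2x_3^2 - 2x_2x_3 + 7/8x_2 - 2x_3^2 + 53/16x_3
  leading term x_1x_3: subtract (1/4)·f_1 from 2x_1x_3 - 1/8x_2^2x_3 + 5/16x_2x_3^2 - 2x_2x_3 + 7/8x_2 - 2x_3^2 + 53/16x_3 → -1/8x_2^2x_3 + 5/16x_2x_3^2 - 7/4x_2x_3 + 7/8x_2 - 2x_3^2 + 53/16x_3 - 7/4
  leading term x_2^2x_3: subtract (x_2)·h_5 from -1/8x_2^2x_3 + 5/16x_2x_3^2 - 7/4x_2x_3 + 7/8x_2 - 2x_3^2 + 53/16x_3 - 7/4 → 5/16x_2x_3^2 - 7/4x_2x_3 + x_2 - 2x_3^2 + 53/16x_3 - 7/4
  leading term x_2x_3^2: subtract (-5/2x_3)·h_5 from 5/16x_2x_3^2 - 7/4x_2x_3 + x_2 - 2x_3^2 + 53/16x_3 - 7/4 → -7/4x_2x_3 + x_2 - 2x_3^2 + 3x_3 - 7/4
  leading term x_2x_3: subtract (14)·h_5 from -7/4x_2x_3 + x_2 - 2x_3^2 + 3x_3 - 7/4 → x_2 - 2x_3^2 + 3x_3
  leading term x_2: no divisor's leading term divides it; move x_2 to the remainder.
  leading term x_3^2: subtract (2x_3)·h_6 from -2x_3^2 + 3x_3 → x_3
  leading term x_3: subtract (-1)·h_6 from x_3 → 1
  leading term 1: no divisor's leading term divides it; move 1 to the remainder.
  remainder x_2 + 1 ≠ 0; add h_7 = x_2 + 1 to the basis.

The other S-polynomials (S(f_2,f_3), S(f_2,f_4), S(f_3,f_4), S(f_1,h_5), S(f_2,h_5), S(f_3,h_5), S(f_4,h_5), S(f_1,h_6), S(f_2,h_6), S(f_3,h_6), S(f_4,h_6), S(h_5,h_6), S(f_1,h_7), S(f_2,h_7), S(f_3,h_7), S(f_4,h_7), S(h_5,h_7), S(h_6,h_7)) all reduce to 0 modulo the current basis, so we have a Gröbner basis.
Inter-reduce: drop elements whose leading term is divisible by another's, tail-reduce, and make monic.
Reduced Gröbner basis: {x_1 + 1, x_2 + 1, x_3 - 1}.
Label its elements g_1 = x_1 + 1, g_2 = x_2 + 1, g_3 = x_3 - 1.

Reduce p = 4x_1 - 4x_2x_3 + 3x_3 - 3 modulo G:
  leading term x_1: subtract (4)·g_1 from 4x_1 - 4x_2x_3 + 3x_3 - 3 → -4x_2x_3 + 3x_3 - 7
  leading term x_2x_3: subtract (-4x_3)·g_2 from -4x_2x_3 + 3x_3 - 7 → 7x_3 - 7
  leading term x_3: subtract (7)·g_3 from 7x_3 - 7 → 0
  normal form = 0.
Since the normal form is 0, p ∈ I.

4x_1 - 4x_2x_3 + 3x_3 - 3 lies in I (it reduces to 0).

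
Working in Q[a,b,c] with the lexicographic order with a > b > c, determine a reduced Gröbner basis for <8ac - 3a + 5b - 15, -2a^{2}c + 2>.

f_1 = 8ac - 3a + 5b - 15, LT = ac.
f_2 = -2a^{2}c + 2, LT = a^{2}c.

S(f_1,f_2): lcm = a^{2}c. S = -\tfrac{3}{8}a^{2} + \tfrac{5}{8}ab - \tfrac{15}{8}a + 1.
  reduce S modulo (f_1, f_2):
  remainder -\tfrac{3}{8}a^{2} + \tfrac{5}{8}ab - \tfrac{15}{8}a + 1 ≠ 0; add g_3 = -\tfrac{3}{8}a^{2} + \tfrac{5}{8}ab - \tfrac{15}{8}a + 1 to the basis.

S(f_1,g_3): lcm = a^{2}c. S = -\tfrac{3}{8}a^{2} + \tfrac{5}{3}abc + \tfrac{5}{8}ab - 5ac - \tfrac{15}{8}a + \tfrac{8}{3}c.
  reduce S modulo (f_1, f_2, g_3):
  remainder \tfrac{5}{8}ab - \tfrac{15}{8}a - \tfrac{25}{24}b^{2} + \tfrac{25}{4}b + \tfrac{8}{3}c - \tfrac{83}{8} ≠ 0; add g_4 = \tfrac{5}{8}ab - \tfrac{15}{8}a - \tfrac{25}{24}b^{2} + \tfrac{25}{4}b + \tfrac{8}{3}c - \tfrac{83}{8} to the basis.

S(f_1,g_4): lcm = abc. S = -\tfrac{3}{8}ab + 3ac + \tfrac{5}{3}b^{2}c + \tfrac{5}{8}b^{2} - 10bc - \tfrac{15}{8}b - \tfrac{64}{15}c^{2} + \tfrac{83}{5}c.
  reduce S modulo (f_1, f_2, g_3, g_4):
  remainder \tfrac{5}{3}b^{2}c - 10bc - \tfrac{64}{15}c^{2} + \tfrac{91}{5}c - \tfrac{3}{5} ≠ 0; add g_5 = \tfrac{5}{3}b^{2}c - 10bc - \tfrac{64}{15}c^{2} + \tfrac{91}{5}c - \tfrac{3}{5} to the basis.

The other S-polynomials (S(f_2,g_3), S(f_2,g_4), S(g_3,g_4), S(f_1,g_5), S(f_2,g_5), S(g_3,g_5), S(g_4,g_5)) all reduce to 0 modulo the current basis, so we have a Gröbner basis.
Inter-reduce: drop elements whose leading term is divisible by another's, tail-reduce, and make monic.

G = {a^{2} - \tfrac{25}{9}b^{2} + \tfrac{50}{3}b + \tfrac{64}{9}c - \tfrac{91}{3}, ab - 3a - \tfrac{5}{3}b^{2} + 10b + \tfrac{64}{15}c - \tfrac{83}{5}, ac - \tfrac{3}{8}a + \tfrac{5}{8}b - \tfrac{15}{8}, b^{2}c - 6bc - \tfrac{64}{25}c^{2} + \tfrac{273}{25}c - \tfrac{9}{25}}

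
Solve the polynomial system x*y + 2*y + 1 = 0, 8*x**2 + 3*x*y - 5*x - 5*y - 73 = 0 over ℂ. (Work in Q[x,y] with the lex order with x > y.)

Compute a lex Gröbner basis by Buchberger's algorithm.
f_1 = x*y + 2*y + 1, LT = x*y.
f_2 = 8*x**2 + 3*x*y - 5*x - 5*y - 73, LT = x**2.

S(f_1,f_2): lcm = x**2*y. S = -3/8*x*y**2 + 21/8*x*y + x + 5/8*y**2 + 73/8*y.
  leading term x*y**2: subtract (-3/8*y)·f_1 from -3/8*x*y**2 + 21/8*x*y + x + 5/8*y**2 + 73/8*y → 21/8*x*y + x + 11/8*y**2 + 19/2*y
  leading term x*y: subtract (21/8)·f_1 from 21/8*x*y + x + 11/8*y**2 + 19/2*y → x + 11/8*y**2 + 17/4*y - 21/8
  leading term x: no divisor's leading term divides it; move x to the remainder.
  leading term y**2: no divisor's leading term divides it; move 11/8*y**2 to the remainder.
  leading term y: no divisor's leading term divides it; move 17/4*y to the remainder.
  leading term 1: no divisor's leading term divides it; move -21/8 to the remainder.
  remainder x + 11/8*y**2 + 17/4*y - 21/8 ≠ 0; add h_3 = x + 11/8*y**2 + 17/4*y - 21/8 to the basis.

S(f_1,h_3): lcm = x*y. S = -11/8*y**3 - 17/4*y**2 + 37/8*y + 1.
  leading term y**3: no divisor's leading term divides it; move -11/8*y**3 to the remainder.
  leading term y**2: no divisor's leading term divides it; move -17/4*y**2 to the remainder.
  leading term y: no divisor's leading term divides it; move 37/8*y to the remainder.
  leading term 1: no divisor's leading term divides it; move 1 to the remainder.
  remainder -11/8*y**3 - 17/4*y**2 + 37/8*y + 1 ≠ 0; add h_4 = -11/8*y**3 - 17/4*y**2 + 37/8*y + 1 to the basis.

The other S-polynomials (S(f_2,h_3), S(f_1,h_4), S(f_2,h_4), S(h_3,h_4)) all reduce to 0 modulo the current basis, so we have a Gröbner basis.
Inter-reduce: drop elements whose leading term is divisible by another's, tail-reduce, and make monic.
Reduced Gröbner basis: {x + 11/8*y**2 + 17/4*y - 21/8, y**3 + 34/11*y**2 - 37/11*y - 8/11}.

From the last basis element, y**3 + 34/11*y**2 - 37/11*y - 8/11 = 0, so y takes values in {1, -45/22 - sqrt(1673)/22, -45/22 + sqrt(1673)/22}. Each choice, substituted upward through the basis, yields the corresponding point(s) of the solution set.
  y = 1: the earlier basis element becomes x + 3 = 0, giving x = -3 — point (-3, 1).
  y = -45/22 - sqrt(1673)/22: the earlier basis element becomes x - 13/16 + sqrt(1673)/16 = 0, giving x = 13/16 - sqrt(1673)/16 — point (13/16 - sqrt(1673)/16, -45/22 - sqrt(1673)/22).
  y = -45/22 + sqrt(1673)/22: the earlier basis element becomes x - sqrt(1673)/16 - 13/16 = 0, giving x = 13/16 + sqrt(1673)/16 — point (13/16 + sqrt(1673)/16, -45/22 + sqrt(1673)/22).

{(-3, 1), (13/16 - sqrt(1673)/16, -45/22 - sqrt(1673)/22), (13/16 + sqrt(1673)/16, -45/22 + sqrt(1673)/22)}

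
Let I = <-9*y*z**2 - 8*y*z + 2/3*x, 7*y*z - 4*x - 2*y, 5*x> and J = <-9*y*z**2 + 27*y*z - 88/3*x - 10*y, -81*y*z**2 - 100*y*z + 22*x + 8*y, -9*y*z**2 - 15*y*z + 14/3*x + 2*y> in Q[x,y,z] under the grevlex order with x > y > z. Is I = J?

Two ideals are equal iff their reduced Gröbner bases coincide (the reduced basis is unique for a fixed ordering).
Buchberger on the first generating set:
f_1 = -9*y*z**2 - 8*y*z + 2/3*x, LT = y*z**2.
f_2 = 7*y*z - 4*x - 2*y, LT = y*z.
f_3 = 5*x, LT = x.

S(f_1,f_2): lcm = y*z**2. S = 4/7*x*z + 74/63*y*z - 2/27*x.
  leading term x*z: subtract (4/35*z)·f_3 from 4/7*x*z + 74/63*y*z - 2/27*x → 74/63*y*z - 2/27*x
  leading term y*z: subtract (74/441)·f_2 from 74/63*y*z - 2/27*x → 790/1323*x + 148/441*y
  leading term x: subtract (158/1323)·f_3 from 790/1323*x + 148/441*y → 148/441*y
  leading term y: no divisor's leading term divides it; move 148/441*y to the remainder.
  remainder 148/441*y ≠ 0; add g_4 = 148/441*y to the basis.

The other S-polynomials (S(f_1,f_3), S(f_2,f_3), S(f_1,g_4), S(f_2,g_4), S(f_3,g_4)) all reduce to 0 modulo the current basis, so we have a Gröbner basis.
Inter-reduce: drop elements whose leading term is divisible by another's, tail-reduce, and make monic.
Reduced Gröbner basis: {x, y}.

Buchberger on the second generating set:
h_1 = -9*y*z**2 + 27*y*z - 88/3*x - 10*y, LT = y*z**2.
h_2 = -81*y*z**2 - 100*y*z + 22*x + 8*y, LT = y*z**2.
h_3 = -9*y*z**2 - 15*y*z + 14/3*x + 2*y, LT = y*z**2.

S(h_1,h_2): lcm = y*z**2. S = -343/81*y*z + 286/81*x + 98/81*y.
  leading term y*z: no divisor's leading term divides it; move -343/81*y*z to the remainder.
  leading term x: no divisor's leading term divides it; move 286/81*x to the remainder.
  leading term y: no divisor's leading term divides it; move 98/81*y to the remainder.
  remainder -343/81*y*z + 286/81*x + 98/81*y ≠ 0; add k_4 = -343/81*y*z + 286/81*x + 98/81*y to the basis.

S(h_1,h_3): lcm = y*z**2. S = -14/3*y*z + 34/9*x + 4/3*y.
  leading term y*z: subtract (54/49)·k_4 from -14/3*y*z + 34/9*x + 4/3*y → -50/441*x
  leading term x: no divisor's leading term divides it; move -50/441*x to the remainder.
  remainder -50/441*x ≠ 0; add k_5 = -50/441*x to the basis.

S(h_1,k_4): lcm = y*z**2. S = 286/343*x*z - 19/7*y*z + 88/27*x + 10/9*y.
  leading term x*z: subtract (-1287/175*z)·k_5 from 286/343*x*z - 19/7*y*z + 88/27*x + 10/9*y → -19/7*y*z + 88/27*x + 10/9*y
  leading term y*z: subtract (1539/2401)·k_4 from -19/7*y*z + 88/27*x + 10/9*y → 64570/64827*x + 148/441*y
  leading term x: subtract (-6457/735)·k_5 from 64570/64827*x + 148/441*y → 148/441*y
  leading term y: no divisor's leading term divides it; move 148/441*y to the remainder.
  remainder 148/441*y ≠ 0; add k_6 = 148/441*y to the basis.

The other S-polynomials (S(h_2,h_3), S(h_2,k_4), S(h_3,k_4), S(h_1,k_5), S(h_2,k_5), S(h_3,k_5), S(k_4,k_5), S(h_1,k_6), S(h_2,k_6), S(h_3,k_6), S(k_4,k_6), S(k_5,k_6)) all reduce to 0 modulo the current basis, so we have a Gröbner basis.
Inter-reduce: drop elements whose leading term is divisible by another's, tail-reduce, and make monic.
Reduced Gröbner basis: {x, y}.

These coincide, so the ideals are equal.

Yes, the ideals are equal.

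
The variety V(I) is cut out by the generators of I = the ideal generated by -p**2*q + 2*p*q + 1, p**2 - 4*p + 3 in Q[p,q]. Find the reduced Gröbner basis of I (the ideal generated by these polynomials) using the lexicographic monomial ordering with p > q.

G = {p - 3/2*q - 5/2, q**2 + 2/3*q - 1/3}

Buchberger's algorithm terminates because the ascending chain of leading-term ideals stabilizes.

f_1 = -p**2*q + 2*p*q + 1, LT = p**2*q.
f_2 = p**2 - 4*p + 3, LT = p**2.

S(f_1,f_2): lcm = p**2*q. S = 2*p*q - 3*q - 1.
  reduce S modulo (f_1, f_2):
  remainder 2*p*q - 3*q - 1 ≠ 0; add g_3 = 2*p*q - 3*q - 1 to the basis.

S(f_1,g_3): lcm = p**2*q. S = -1/2*p*q + 1/2*p - 1.
  reduce S modulo (f_1, f_2, g_3):
  remainder 1/2*p - 3/4*q - 5/4 ≠ 0; add g_4 = 1/2*p - 3/4*q - 5/4 to the basis.

S(f_1,g_4): lcm = p**2*q. S = 3/2*p*q**2 + 1/2*p*q - 1.
  reduce S modulo (f_1, f_2, g_3, g_4):
  remainder 9/4*q**2 + 3/2*q - 3/4 ≠ 0; add g_5 = 9/4*q**2 + 3/2*q - 3/4 to the basis.

The other S-polynomials (S(f_2,g_3), S(f_2,g_4), S(g_3,g_4), S(f_1,g_5), S(f_2,g_5), S(g_3,g_5), S(g_4,g_5)) all reduce to 0 modulo the current basis, so we have a Gröbner basis.
Inter-reduce: drop elements whose leading term is divisible by another's, tail-reduce, and make monic.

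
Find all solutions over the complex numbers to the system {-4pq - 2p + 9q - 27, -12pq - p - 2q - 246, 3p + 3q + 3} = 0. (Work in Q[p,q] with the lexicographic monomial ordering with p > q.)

{(4, -5)}

Compute a lex Gröbner basis by Buchberger's algorithm.
f_1 = -4pq - 2p + 9q - 27, LT = pq.
f_2 = -12pq - p - 2q - 246, LT = pq.
f_3 = 3p + 3q + 3, LT = p.

S(f_1,f_2): lcm = pq. S = 5/12p - 29/12q - 55/4.
  leading term p: subtract (5/36)·f_3 from 5/12p - 29/12q - 55/4 → -17/6q - 85/6
  leading term q: no divisor's leading term divides it; move -17/6q to the remainder.
  leading term 1: no divisor's leading term divides it; move -85/6 to the remainder.
  remainder -17/6q - 85/6 ≠ 0; add h_4 = -17/6q - 85/6 to the basis.

The other S-polynomials (S(f_1,f_3), S(f_2,f_3), S(f_1,h_4), S(f_2,h_4), S(f_3,h_4)) all reduce to 0 modulo the current basis, so we have a Gröbner basis.
Inter-reduce: drop elements whose leading term is divisible by another's, tail-reduce, and make monic.
Reduced Gröbner basis: {p - 4, q + 5}.

A lex Gröbner basis eliminates variables successively. Here q + 5 depends only on q, with roots {-5}; lifting each root through the earlier basis elements recovers the full solutions.
  q = -5: the earlier basis element becomes p - 4 = 0, giving p = 4 — point (4, -5).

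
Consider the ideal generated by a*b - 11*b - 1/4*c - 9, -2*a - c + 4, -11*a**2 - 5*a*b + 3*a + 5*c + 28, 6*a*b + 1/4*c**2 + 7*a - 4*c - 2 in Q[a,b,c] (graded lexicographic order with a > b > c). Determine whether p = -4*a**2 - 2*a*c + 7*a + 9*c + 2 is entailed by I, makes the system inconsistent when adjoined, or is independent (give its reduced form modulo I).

First compute the reduced Gröbner basis of I by Buchberger's algorithm.
f_1 = a*b - 11*b - 1/4*c - 9, LT = a*b.
f_2 = -2*a - c + 4, LT = a.
f_3 = -11*a**2 - 5*a*b + 3*a + 5*c + 28, LT = a**2.
f_4 = 6*a*b + 1/4*c**2 + 7*a - 4*c - 2, LT = a*b.

S(f_1,f_2): lcm = a*b. S = -1/2*b*c - 9*b - 1/4*c - 9.
  leading term b*c: no divisor's leading term divides it; move -1/2*b*c to the remainder.
  leading term b: no divisor's leading term divides it; move -9*b to the remainder.
  leading term c: no divisor's leading term divides it; move -1/4*c to the remainder.
  leading term 1: no divisor's leading term divides it; move -9 to the remainder.
  remainder -1/2*b*c - 9*b - 1/4*c - 9 ≠ 0; add h_5 = -1/2*b*c - 9*b - 1/4*c - 9 to the basis.

S(f_1,f_3): lcm = a**2*b. S = -5/11*a*b**2 - 118/11*a*b - 1/4*a*c + 5/11*b*c - 9*a + 28/11*b.
  leading term a*b**2: subtract (-5/11*b)·f_1 from -5/11*a*b**2 - 118/11*a*b - 1/4*a*c + 5/11*b*c - 9*a + 28/11*b → -118/11*a*b - 1/4*a*c - 5*b**2 + 15/44*b*c - 9*a - 17/11*b
  leading term a*b: subtract (-118/11)·f_1 from -118/11*a*b - 1/4*a*c - 5*b**2 + 15/44*b*c - 9*a - 17/11*b → -1/4*a*c - 5*b**2 + 15/44*b*c - 9*a - 1315/11*b - 59/22*c - 1062/11
  leading term a*c: subtract (1/8*c)·f_2 from -1/4*a*c - 5*b**2 + 15/44*b*c - 9*a - 1315/11*b - 59/22*c - 1062/11 → -5*b**2 + 15/44*b*c + 1/8*c**2 - 9*a - 1315/11*b - 35/11*c - 1062/11
  leading term b**2: no divisor's leading term divides it; move -5*b**2 to the remainder.
  leading term b*c: subtract (-15/22)·h_5 from 15/44*b*c + 1/8*c**2 - 9*a - 1315/11*b - 35/11*c - 1062/11 → 1/8*c**2 - 9*a - 2765/22*b - 295/88*c - 2259/22
  leading term c**2: no divisor's leading term divides it; move 1/8*c**2 to the remainder.
  leading term a: subtract (9/2)·f_2 from -9*a - 2765/22*b - 295/88*c - 2259/22 → -2765/22*b + 101/88*c - 2655/22
  leading term b: no divisor's leading term divides it; move -2765/22*b to the remainder.
  leading term c: no divisor's leading term divides it; move 101/88*c to the remainder.
  leading term 1: no divisor's leading term divides it; move -2655/22 to the remainder.
  remainder -5*b**2 + 1/8*c**2 - 2765/22*b + 101/88*c - 2655/22 ≠ 0; add h_6 = -5*b**2 + 1/8*c**2 - 2765/22*b + 101/88*c - 2655/22 to the basis.

S(f_1,f_4): lcm = a*b. S = -1/24*c**2 - 7/6*a - 11*b + 5/12*c - 26/3.
  leading term c**2: no divisor's leading term divides it; move -1/24*c**2 to the remainder.
  leading term a: subtract (7/12)·f_2 from -7/6*a - 11*b + 5/12*c - 26/3 → -11*b + c - 11
  leading term b: no divisor's leading term divides it; move -11*b to the remainder.
  leading term c: no divisor's leading term divides it; move c to the remainder.
  leading term 1: no divisor's leading term divides it; move -11 to the remainder.
  remainder -1/24*c**2 - 11*b + c - 11 ≠ 0; add h_7 = -1/24*c**2 - 11*b + c - 11 to the basis.

S(f_2,f_3): lcm = a**2. S = -5/11*a*b + 1/2*a*c - 19/11*a + 5/11*c + 28/11.
  leading term a*b: subtract (-5/11)·f_1 from -5/11*a*b + 1/2*a*c - 19/11*a + 5/11*c + 28/11 → 1/2*a*c - 19/11*a - 5*b + 15/44*c - 17/11
  leading term a*c: subtract (-1/4*c)·f_2 from 1/2*a*c - 19/11*a - 5*b + 15/44*c - 17/11 → -1/4*c**2 - 19/11*a - 5*b + 59/44*c - 17/11
  leading term c**2: subtract (6)·h_7 from -1/4*c**2 - 19/11*a - 5*b + 59/44*c - 17/11 → -19/11*a + 61*b - 205/44*c + 709/11
  leading term a: subtract (19/22)·f_2 from -19/11*a + 61*b - 205/44*c + 709/11 → 61*b - 167/44*c + 61
  leading term b: no divisor's leading term divides it; move 61*b to the remainder.
  leading term c: no divisor's leading term divides it; move -167/44*c to the remainder.
  leading term 1: no divisor's leading term divides it; move 61 to the remainder.
  remainder 61*b - 167/44*c + 61 ≠ 0; add h_8 = 61*b - 167/44*c + 61 to the basis.

S(f_1,h_6): lcm = a*b**2. S = 1/40*a*c**2 - 553/22*a*b + 101/440*a*c - 11*b**2 - 1/4*b*c - 531/22*a - 9*b.
  leading term a*c**2: subtract (-1/80*c**2)·f_2 from 1/40*a*c**2 - 553/22*a*b + 101/440*a*c - 11*b**2 - 1/4*b*c - 531/22*a - 9*b → -1/80*c**3 - 553/22*a*b + 101/440*a*c - 11*b**2 - 1/4*b*c + 1/20*c**2 - 531/22*a - 9*b
  leading term c**3: subtract (3/10*c)·h_7 from -1/80*c**3 - 553/22*a*b + 101/440*a*c - 11*b**2 - 1/4*b*c + 1/20*c**2 - 531/22*a - 9*b → -553/22*a*b + 101/440*a*c - 11*b**2 + 61/20*b*c - 1/4*c**2 - 531/22*a - 9*b + 33/10*c
  leading term a*b: subtract (-553/22)·f_1 from -553/22*a*b + 101/440*a*c - 11*b**2 + 61/20*b*c - 1/4*c**2 - 531/22*a - 9*b + 33/10*c → 101/440*a*c - 11*b**2 + 61/20*b*c - 1/4*c**2 - 531/22*a - 571/2*b - 1313/440*c - 4977/22
  leading term a*c: subtract (-101/880*c)·f_2 from 101/440*a*c - 11*b**2 + 61/20*b*c - 1/4*c**2 - 531/22*a - 571/2*b - 1313/440*c - 4977/22 → -11*b**2 + 61/20*b*c - 321/880*c**2 - 531/22*a - 571/2*b - 101/40*c - 4977/22
  leading term b**2: subtract (11/5)·h_6 from -11*b**2 + 61/20*b*c - 321/880*c**2 - 531/22*a - 571/2*b - 101/40*c - 4977/22 → 61/20*b*c - 563/880*c**2 - 531/22*a - 9*b - 101/20*c + 432/11
  leading term b*c: subtract (-61/10)·h_5 from 61/20*b*c - 563/880*c**2 - 531/22*a - 9*b - 101/20*c + 432/11 → -563/880*c**2 - 531/22*a - 639/10*b - 263/40*c - 1719/110
  leading term c**2: subtract (1689/110)·h_7 from -563/880*c**2 - 531/22*a - 639/10*b - 263/40*c - 1719/110 → -531/22*a + 105*b - 9649/440*c + 1686/11
  leading term a: subtract (531/44)·f_2 from -531/22*a + 105*b - 9649/440*c + 1686/11 → 105*b - 4339/440*c + 105
  leading term b: subtract (105/61)·h_8 from 105*b - 4339/440*c + 105 → -89329/26840*c
  leading term c: no divisor's leading term divides it; move -89329/26840*c to the remainder.
  remainder -89329/26840*c ≠ 0; add h_9 = -89329/26840*c to the basis.

The other S-polynomials (S(f_2,f_4), S(f_3,f_4), S(f_1,h_5), S(f_2,h_5), S(f_3,h_5), S(f_4,h_5), S(f_2,h_6), S(f_3,h_6), S(f_4,h_6), S(h_5,h_6), S(f_1,h_7), S(f_2,h_7), S(f_3,h_7), S(f_4,h_7), S(h_5,h_7), S(h_6,h_7), S(f_1,h_8), S(f_2,h_8), S(f_3,h_8), S(f_4,h_8), S(h_5,h_8), S(h_6,h_8), S(h_7,h_8), S(f_1,h_9), S(f_2,h_9), S(f_3,h_9), S(f_4,h_9), S(h_5,h_9), S(h_6,h_9), S(h_7,h_9), S(h_8,h_9)) all reduce to 0 modulo the current basis, so we have a Gröbner basis.
Inter-reduce: drop elements whose leading term is divisible by another's, tail-reduce, and make monic.
Reduced Gröbner basis: {a - 2, b + 1, c}.
Label its elements g_1 = a - 2, g_2 = b + 1, g_3 = c.

Reduce p = -4*a**2 - 2*a*c + 7*a + 9*c + 2 modulo G:
  leading term a**2: subtract (-4*a)·g_1 from -4*a**2 - 2*a*c + 7*a + 9*c + 2 → -2*a*c - a + 9*c + 2
  leading term a*c: subtract (-2*c)·g_1 from -2*a*c - a + 9*c + 2 → -a + 5*c + 2
  leading term a: subtract (-1)·g_1 from -a + 5*c + 2 → 5*c
  leading term c: subtract (5)·g_3 from 5*c → 0
  normal form = 0.
Since the normal form is 0, p ∈ I.

-4*a**2 - 2*a*c + 7*a + 9*c + 2 lies in I (it reduces to 0).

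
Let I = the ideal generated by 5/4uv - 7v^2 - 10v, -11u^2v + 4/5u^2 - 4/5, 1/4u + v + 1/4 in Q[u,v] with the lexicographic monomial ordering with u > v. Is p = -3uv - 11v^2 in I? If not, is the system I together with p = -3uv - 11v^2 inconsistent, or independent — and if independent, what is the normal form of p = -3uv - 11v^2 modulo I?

-3uv - 11v^2 lies in I (it reduces to 0).

First compute the reduced Gröbner basis of I by Buchberger's algorithm.
f_1 = 5/4uv - 7v^2 - 10v, LT = uv.
f_2 = -11u^2v + 4/5u^2 - 4/5, LT = u^2v.
f_3 = 1/4u + v + 1/4, LT = u.

S(f_1,f_2): lcm = u^2v. S = 4/55u^2 - 28/5uv^2 - 8uv - 4/55.
  leading term u^2: subtract (16/55u)·f_3 from 4/55u^2 - 28/5uv^2 - 8uv - 4/55 → -28/5uv^2 - 456/55uv - 4/55u - 4/55
  leading term uv^2: subtract (-112/25v)·f_1 from -28/5uv^2 - 456/55uv - 4/55u - 4/55 → -456/55uv - 4/55u - 784/25v^3 - 224/5v^2 - 4/55
  leading term uv: subtract (-1824/275)·f_1 from -456/55uv - 4/55u - 784/25v^3 - 224/5v^2 - 4/55 → -4/55u - 784/25v^3 - 25088/275v^2 - 3648/55v - 4/55
  leading term u: subtract (-16/55)·f_3 from -4/55u - 784/25v^3 - 25088/275v^2 - 3648/55v - 4/55 → -784/25v^3 - 25088/275v^2 - 3632/55v
  leading term v^3: no divisor's leading term divides it; move -784/25v^3 to the remainder.
  leading term v^2: no divisor's leading term divides it; move -25088/275v^2 to the remainder.
  leading term v: no divisor's leading term divides it; move -3632/55v to the remainder.
  remainder -784/25v^3 - 25088/275v^2 - 3632/55v ≠ 0; add h_4 = -784/25v^3 - 25088/275v^2 - 3632/55v to the basis.

S(f_1,f_3): lcm = uv. S = -48/5v^2 - 9v.
  leading term v^2: no divisor's leading term divides it; move -48/5v^2 to the remainder.
  leading term v: no divisor's leading term divides it; move -9v to the remainder.
  remainder -48/5v^2 - 9v ≠ 0; add h_5 = -48/5v^2 - 9v to the basis.

S(f_2,f_3): lcm = u^2v. S = -4/55u^2 - 4uv^2 - uv + 4/55.
  leading term u^2: subtract (-16/55u)·f_3 from -4/55u^2 - 4uv^2 - uv + 4/55 → -4uv^2 - 39/55uv + 4/55u + 4/55
  leading term uv^2: subtract (-16/5v)·f_1 from -4uv^2 - 39/55uv + 4/55u + 4/55 → -39/55uv + 4/55u - 112/5v^3 - 32v^2 + 4/55
  leading term uv: subtract (-156/275)·f_1 from -39/55uv + 4/55u - 112/5v^3 - 32v^2 + 4/55 → 4/55u - 112/5v^3 - 9892/275v^2 - 312/55v + 4/55
  leading term u: subtract (16/55)·f_3 from 4/55u - 112/5v^3 - 9892/275v^2 - 312/55v + 4/55 → -112/5v^3 - 9892/275v^2 - 328/55v
  leading term v^3: subtract (5/7)·h_4 from -112/5v^3 - 9892/275v^2 - 328/55v → 8028/275v^2 + 15864/385v
  leading term v^2: subtract (-669/220)·h_5 from 8028/275v^2 + 15864/385v → 21309/1540v
  leading term v: no divisor's leading term divides it; move 21309/1540v to the remainder.
  remainder 21309/1540v ≠ 0; add h_6 = 21309/1540v to the basis.

The other S-polynomials (S(f_1,h_4), S(f_2,h_4), S(f_3,h_4), S(f_1,h_5), S(f_2,h_5), S(f_3,h_5), S(h_4,h_5), S(f_1,h_6), S(f_2,h_6), S(f_3,h_6), S(h_4,h_6), S(h_5,h_6)) all reduce to 0 modulo the current basis, so we have a Gröbner basis.
Inter-reduce: drop elements whose leading term is divisible by another's, tail-reduce, and make monic.
Reduced Gröbner basis: {u + 1, v}.
Label its elements g_1 = u + 1, g_2 = v.

Reduce p = -3uv - 11v^2 modulo G:
  leading term uv: subtract (-3v)·g_1 from -3uv - 11v^2 → -11v^2 + 3v
  leading term v^2: subtract (-11v)·g_2 from -11v^2 + 3v → 3v
  leading term v: subtract (3)·g_2 from 3v → 0
  normal form = 0.
Since the normal form is 0, p ∈ I.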